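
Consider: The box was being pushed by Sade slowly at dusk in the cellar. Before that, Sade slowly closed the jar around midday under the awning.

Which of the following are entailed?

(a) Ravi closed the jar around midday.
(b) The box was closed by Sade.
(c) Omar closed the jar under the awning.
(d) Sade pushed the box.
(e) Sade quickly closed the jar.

(a) Not entailed — the passage has Sade closing the jar, not Ravi.
(b) Not entailed — Sade closed the jar, not the box; the box belongs to the pushing event.
(c) Not entailed — the passage has Sade closing the jar, not Omar.
(d) Entailed — 'push' is an activity; 'was pushing' entails that some pushing happened, so 'pushed' holds.
(e) Not entailed — 'quickly' adds a manner not in (and inconsistent with) the original.

(d)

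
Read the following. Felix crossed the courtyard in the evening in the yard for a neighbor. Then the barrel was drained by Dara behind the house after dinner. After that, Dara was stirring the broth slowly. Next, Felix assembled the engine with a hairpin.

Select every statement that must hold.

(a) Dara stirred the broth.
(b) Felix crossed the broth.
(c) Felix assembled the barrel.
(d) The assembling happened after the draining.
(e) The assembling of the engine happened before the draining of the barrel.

(a), (d)

(a) Entailed — 'stir' is an activity; 'was stirring' entails that some stirring happened, so 'stirred' holds.
(b) Not entailed — Felix crossed the courtyard, not the broth; the broth belongs to the stirring event.
(c) Not entailed — Felix assembled the engine, not the barrel; the barrel belongs to the draining event.
(d) Entailed — the narrative places the draining before the assembling.
(e) Not entailed — the narrative places the draining before the assembling, not after.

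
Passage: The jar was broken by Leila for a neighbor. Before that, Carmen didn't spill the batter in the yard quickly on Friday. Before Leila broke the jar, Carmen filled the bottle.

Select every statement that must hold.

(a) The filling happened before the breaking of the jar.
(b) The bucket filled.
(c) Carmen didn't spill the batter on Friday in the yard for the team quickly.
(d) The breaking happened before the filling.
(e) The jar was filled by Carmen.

(a) Entailed — the narrative places the filling before the breaking.
(b) Not entailed — the bottle is what filled, not the bucket.
(c) Entailed — under negation, adding a further restriction is entailed: if no such spilling event occurred, none occurred for the team either.
(d) Not entailed — the narrative places the filling before the breaking, not after.
(e) Not entailed — Carmen filled the bottle, not the jar; the jar belongs to the breaking event.

(a), (c)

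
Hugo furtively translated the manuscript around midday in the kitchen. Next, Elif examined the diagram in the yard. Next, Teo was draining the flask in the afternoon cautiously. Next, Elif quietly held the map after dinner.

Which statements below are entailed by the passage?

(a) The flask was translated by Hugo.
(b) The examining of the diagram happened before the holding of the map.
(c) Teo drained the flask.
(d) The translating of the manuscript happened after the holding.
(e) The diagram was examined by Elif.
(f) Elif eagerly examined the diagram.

(a) Not entailed — Hugo translated the manuscript, not the flask; the flask belongs to the draining event.
(b) Entailed — the narrative places the examining before the holding.
(c) Not entailed — 'was draining' is progressive on an accomplishment; it does not entail the completed 'drained'.
(d) Not entailed — the narrative places the translating before the holding, not after.
(e) Entailed — every conjunct here is already in the original examining event.
(f) Not entailed — 'eagerly' adds information not in the original event.

(b), (e)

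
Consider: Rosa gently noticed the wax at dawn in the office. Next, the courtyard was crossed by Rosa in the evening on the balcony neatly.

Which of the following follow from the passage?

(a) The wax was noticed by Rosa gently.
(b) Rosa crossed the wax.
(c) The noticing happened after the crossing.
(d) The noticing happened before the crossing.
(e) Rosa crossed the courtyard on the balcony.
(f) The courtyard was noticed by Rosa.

(a), (d), (e)

(a) Entailed — dropping 'at dawn', 'in the office' leaves a sub-description the original still satisfies.
(b) Not entailed — Rosa crossed the courtyard, not the wax; the wax belongs to the noticing event.
(c) Not entailed — the narrative places the noticing before the crossing, not after.
(d) Entailed — the narrative places the noticing before the crossing.
(e) Entailed — this follows by dropping conjuncts from the crossing event's description.
(f) Not entailed — Rosa noticed the wax, not the courtyard; the courtyard belongs to the crossing event.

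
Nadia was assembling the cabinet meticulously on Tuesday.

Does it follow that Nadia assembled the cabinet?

'was assembling' is progressive; for an accomplishment like 'assemble the cabinet', it doesn't entail completion.

no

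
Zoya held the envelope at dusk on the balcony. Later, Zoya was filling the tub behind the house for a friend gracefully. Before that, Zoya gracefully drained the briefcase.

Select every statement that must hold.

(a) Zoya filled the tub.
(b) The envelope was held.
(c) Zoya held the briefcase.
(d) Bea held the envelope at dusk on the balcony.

(b)

(a) Not entailed — 'was filling' is progressive on an accomplishment; it does not entail the completed 'filled'.
(b) Entailed — every conjunct here is already in the original holding event.
(c) Not entailed — Zoya held the envelope, not the briefcase; the briefcase belongs to the draining event.
(d) Not entailed — the passage has Zoya holding the envelope, not Bea.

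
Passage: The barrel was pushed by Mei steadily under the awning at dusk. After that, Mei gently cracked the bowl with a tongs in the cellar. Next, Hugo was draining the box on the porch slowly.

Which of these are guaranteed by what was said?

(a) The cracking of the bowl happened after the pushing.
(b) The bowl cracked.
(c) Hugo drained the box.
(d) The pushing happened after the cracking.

(a), (b)

(a) Entailed — the narrative places the pushing before the cracking.
(b) Entailed — 'Mei cracked the bowl' is causative; it entails the inchoative 'the bowl cracked'.
(c) Not entailed — 'was draining' is progressive on an accomplishment; it does not entail the completed 'drained'.
(d) Not entailed — the narrative places the pushing before the cracking, not after.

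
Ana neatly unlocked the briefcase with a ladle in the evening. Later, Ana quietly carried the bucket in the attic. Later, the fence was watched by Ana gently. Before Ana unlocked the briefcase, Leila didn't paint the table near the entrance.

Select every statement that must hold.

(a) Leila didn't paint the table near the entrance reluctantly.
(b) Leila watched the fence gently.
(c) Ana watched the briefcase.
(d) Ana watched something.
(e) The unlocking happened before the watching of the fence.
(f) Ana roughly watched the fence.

(a), (d), (e)

(a) Entailed — under negation, adding a further restriction is entailed: if no such painting event occurred, none occurred reluctantly either.
(b) Not entailed — the passage has Ana watching the fence, not Leila.
(c) Not entailed — Ana watched the fence, not the briefcase; the briefcase belongs to the unlocking event.
(d) Entailed — this follows by dropping conjuncts from the watching event's description.
(e) Entailed — the narrative places the unlocking before the watching.
(f) Not entailed — 'roughly' adds a manner not in (and inconsistent with) the original.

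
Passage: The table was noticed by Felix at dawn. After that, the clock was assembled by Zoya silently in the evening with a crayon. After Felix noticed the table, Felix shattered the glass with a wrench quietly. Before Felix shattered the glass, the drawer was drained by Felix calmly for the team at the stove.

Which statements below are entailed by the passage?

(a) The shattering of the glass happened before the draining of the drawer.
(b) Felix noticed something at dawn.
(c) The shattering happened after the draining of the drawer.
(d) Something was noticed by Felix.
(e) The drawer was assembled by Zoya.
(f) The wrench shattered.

(a) Not entailed — the narrative places the draining before the shattering, not after.
(b) Entailed — this follows by dropping conjuncts from the noticing event's description.
(c) Entailed — the narrative places the draining before the shattering.
(d) Entailed — the original entails any weakening of itself; this just drops 'at dawn' and generalizes the patient.
(e) Not entailed — Zoya assembled the clock, not the drawer; the drawer belongs to the draining event.
(f) Not entailed — the glass is what shattered, not the wrench.

(b), (c), (d)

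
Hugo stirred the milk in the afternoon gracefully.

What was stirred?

the milk

'the milk' marks the patient of the stirring event.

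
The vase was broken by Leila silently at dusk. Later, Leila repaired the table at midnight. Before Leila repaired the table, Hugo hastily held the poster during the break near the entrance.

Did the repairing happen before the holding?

no

The narrative orders the holding before the repairing.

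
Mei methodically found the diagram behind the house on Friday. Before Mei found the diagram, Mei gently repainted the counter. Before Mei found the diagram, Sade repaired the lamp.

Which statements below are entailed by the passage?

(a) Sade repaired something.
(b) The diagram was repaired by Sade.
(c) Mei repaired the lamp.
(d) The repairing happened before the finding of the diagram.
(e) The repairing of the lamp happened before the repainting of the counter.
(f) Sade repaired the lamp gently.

(a), (d)

(a) Entailed — the original entails any weakening of itself; this just generalizes the patient.
(b) Not entailed — Sade repaired the lamp, not the diagram; the diagram belongs to the finding event.
(c) Not entailed — the passage has Sade repairing the lamp, not Mei.
(d) Entailed — the narrative places the repairing before the finding.
(e) Not entailed — the narrative doesn't order the repairing relative to the repainting.
(f) Not entailed — 'gently' adds information not in the original event.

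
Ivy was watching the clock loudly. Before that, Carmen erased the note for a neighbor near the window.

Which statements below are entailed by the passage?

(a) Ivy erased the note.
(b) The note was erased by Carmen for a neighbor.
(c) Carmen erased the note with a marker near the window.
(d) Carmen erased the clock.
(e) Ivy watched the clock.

(b), (e)

(a) Not entailed — the passage has Carmen erasing the note, not Ivy.
(b) Entailed — the original entails any weakening of itself; this just drops 'near the window'.
(c) Not entailed — 'with a marker' adds information not in the original event.
(d) Not entailed — Carmen erased the note, not the clock; the clock belongs to the watching event.
(e) Entailed — 'watch' is an activity; 'was watching' entails that some watching happened, so 'watched' holds.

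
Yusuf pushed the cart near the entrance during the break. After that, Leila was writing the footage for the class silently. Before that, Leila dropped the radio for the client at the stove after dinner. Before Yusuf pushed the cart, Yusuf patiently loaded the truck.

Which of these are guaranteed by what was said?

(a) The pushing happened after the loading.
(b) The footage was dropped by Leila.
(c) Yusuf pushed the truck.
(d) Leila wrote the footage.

(a)

(a) Entailed — the narrative places the loading before the pushing.
(b) Not entailed — Leila dropped the radio, not the footage; the footage belongs to the writing event.
(c) Not entailed — Yusuf pushed the cart, not the truck; the truck belongs to the loading event.
(d) Not entailed — 'was writing' is progressive on an accomplishment; it does not entail the completed 'wrote'.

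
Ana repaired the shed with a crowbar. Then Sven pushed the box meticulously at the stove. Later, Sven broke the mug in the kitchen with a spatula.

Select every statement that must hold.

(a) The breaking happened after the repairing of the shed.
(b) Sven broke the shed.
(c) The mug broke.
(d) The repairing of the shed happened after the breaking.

(a), (c)

(a) Entailed — the narrative places the repairing before the breaking.
(b) Not entailed — Sven broke the mug, not the shed; the shed belongs to the repairing event.
(c) Entailed — 'Sven broke the mug' is causative; it entails the inchoative 'the mug broke'.
(d) Not entailed — the narrative places the repairing before the breaking, not after.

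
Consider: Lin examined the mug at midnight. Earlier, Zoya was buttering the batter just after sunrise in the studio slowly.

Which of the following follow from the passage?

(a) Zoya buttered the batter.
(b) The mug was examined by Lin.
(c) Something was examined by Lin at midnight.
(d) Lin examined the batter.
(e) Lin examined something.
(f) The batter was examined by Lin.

(a) Not entailed — 'was buttering' is progressive on an accomplishment; it does not entail the completed 'buttered'.
(b) Entailed — the original entails any weakening of itself; this just drops 'at midnight'.
(c) Entailed — generalizing the patient leaves a sub-description the original still satisfies.
(d) Not entailed — Lin examined the mug, not the batter; the batter belongs to the buttering event.
(e) Entailed — this follows by dropping conjuncts from the examining event's description.
(f) Not entailed — Lin examined the mug, not the batter; the batter belongs to the buttering event.

(b), (c), (e)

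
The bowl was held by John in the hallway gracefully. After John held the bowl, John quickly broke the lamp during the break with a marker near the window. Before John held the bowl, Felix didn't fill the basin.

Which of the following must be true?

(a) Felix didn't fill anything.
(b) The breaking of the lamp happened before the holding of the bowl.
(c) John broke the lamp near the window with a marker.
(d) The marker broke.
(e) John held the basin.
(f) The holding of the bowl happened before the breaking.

(c), (f)

(a) Not entailed — the original only denies this specific event; Felix may have filled something else.
(b) Not entailed — the narrative places the holding before the breaking, not after.
(c) Entailed — every conjunct here is already in the original breaking event.
(d) Not entailed — the lamp is what broke, not the marker.
(e) Not entailed — John held the bowl, not the basin; the basin belongs to the filling event.
(f) Entailed — the narrative places the holding before the breaking.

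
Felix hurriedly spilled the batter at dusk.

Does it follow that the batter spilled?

yes

'Felix spilled the batter' is the causative; it entails the inchoative 'the batter spilled'.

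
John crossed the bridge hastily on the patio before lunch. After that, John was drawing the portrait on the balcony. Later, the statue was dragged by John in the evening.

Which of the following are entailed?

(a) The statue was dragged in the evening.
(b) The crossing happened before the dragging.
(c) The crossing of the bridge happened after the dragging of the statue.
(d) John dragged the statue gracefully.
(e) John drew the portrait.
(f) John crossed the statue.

(a), (b)

(a) Entailed — generalizing the agent leaves a sub-description the original still satisfies.
(b) Entailed — the narrative places the crossing before the dragging.
(c) Not entailed — the narrative places the crossing before the dragging, not after.
(d) Not entailed — 'gracefully' adds information not in the original event.
(e) Not entailed — 'was drawing' is progressive on an accomplishment; it does not entail the completed 'drew'.
(f) Not entailed — John crossed the bridge, not the statue; the statue belongs to the dragging event.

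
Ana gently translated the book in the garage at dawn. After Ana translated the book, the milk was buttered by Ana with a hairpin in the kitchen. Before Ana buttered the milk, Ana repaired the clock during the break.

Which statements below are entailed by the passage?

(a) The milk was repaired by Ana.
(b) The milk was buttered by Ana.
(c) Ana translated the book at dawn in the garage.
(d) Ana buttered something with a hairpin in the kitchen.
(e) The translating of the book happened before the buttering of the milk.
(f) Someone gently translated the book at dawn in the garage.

(a) Not entailed — Ana repaired the clock, not the milk; the milk belongs to the buttering event.
(b) Entailed — the original entails any weakening of itself; this just drops 'with a hairpin', 'in the kitchen'.
(c) Entailed — every conjunct here is already in the original translating event.
(d) Entailed — generalizing the patient leaves a sub-description the original still satisfies.
(e) Entailed — the narrative places the translating before the buttering.
(f) Entailed — the original entails any weakening of itself; this just generalizes the agent.

(b), (c), (d), (e), (f)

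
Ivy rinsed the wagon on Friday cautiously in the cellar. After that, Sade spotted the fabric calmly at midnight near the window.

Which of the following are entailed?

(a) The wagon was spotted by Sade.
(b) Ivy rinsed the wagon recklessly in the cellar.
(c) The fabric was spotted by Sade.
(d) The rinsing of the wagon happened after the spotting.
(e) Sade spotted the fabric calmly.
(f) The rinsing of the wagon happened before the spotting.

(c), (e), (f)

(a) Not entailed — Sade spotted the fabric, not the wagon; the wagon belongs to the rinsing event.
(b) Not entailed — 'recklessly' adds a manner not in (and inconsistent with) the original.
(c) Entailed — the original entails any weakening of itself; this just drops 'at midnight', 'calmly', 'near the window'.
(d) Not entailed — the narrative places the rinsing before the spotting, not after.
(e) Entailed — the original entails any weakening of itself; this just drops 'at midnight', 'near the window'.
(f) Entailed — the narrative places the rinsing before the spotting.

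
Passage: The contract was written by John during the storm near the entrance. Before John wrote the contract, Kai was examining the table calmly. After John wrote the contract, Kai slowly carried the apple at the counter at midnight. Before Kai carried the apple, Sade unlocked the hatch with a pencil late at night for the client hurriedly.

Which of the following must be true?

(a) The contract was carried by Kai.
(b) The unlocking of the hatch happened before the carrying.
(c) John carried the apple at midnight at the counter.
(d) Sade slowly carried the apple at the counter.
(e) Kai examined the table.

(a) Not entailed — Kai carried the apple, not the contract; the contract belongs to the writing event.
(b) Entailed — the narrative places the unlocking before the carrying.
(c) Not entailed — the passage has Kai carrying the apple, not John.
(d) Not entailed — the passage has Kai carrying the apple, not Sade.
(e) Entailed — 'examine' is an activity; 'was examining' entails that some examining happened, so 'examined' holds.

(b), (e)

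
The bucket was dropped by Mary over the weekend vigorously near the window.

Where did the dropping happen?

'near the window' marks the location of the dropping event.

near the window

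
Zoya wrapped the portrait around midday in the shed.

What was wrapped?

the portrait

'the portrait' marks the patient of the wrapping event.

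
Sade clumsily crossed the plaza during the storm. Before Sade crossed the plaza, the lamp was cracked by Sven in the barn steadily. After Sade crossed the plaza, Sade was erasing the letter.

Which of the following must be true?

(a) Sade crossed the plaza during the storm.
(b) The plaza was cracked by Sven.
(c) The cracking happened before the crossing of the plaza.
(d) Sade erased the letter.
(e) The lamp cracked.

(a) Entailed — the original entails any weakening of itself; this just drops 'clumsily'.
(b) Not entailed — Sven cracked the lamp, not the plaza; the plaza belongs to the crossing event.
(c) Entailed — the narrative places the cracking before the crossing.
(d) Not entailed — 'was erasing' is progressive on an accomplishment; it does not entail the completed 'erased'.
(e) Entailed — 'Sven cracked the lamp' is causative; it entails the inchoative 'the lamp cracked'.

(a), (c), (e)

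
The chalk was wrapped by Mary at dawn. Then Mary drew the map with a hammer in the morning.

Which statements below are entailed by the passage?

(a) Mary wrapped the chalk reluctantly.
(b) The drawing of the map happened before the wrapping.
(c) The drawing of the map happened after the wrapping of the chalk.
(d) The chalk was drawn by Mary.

(a) Not entailed — 'reluctantly' adds information not in the original event.
(b) Not entailed — the narrative places the wrapping before the drawing, not after.
(c) Entailed — the narrative places the wrapping before the drawing.
(d) Not entailed — Mary drew the map, not the chalk; the chalk belongs to the wrapping event.

(c)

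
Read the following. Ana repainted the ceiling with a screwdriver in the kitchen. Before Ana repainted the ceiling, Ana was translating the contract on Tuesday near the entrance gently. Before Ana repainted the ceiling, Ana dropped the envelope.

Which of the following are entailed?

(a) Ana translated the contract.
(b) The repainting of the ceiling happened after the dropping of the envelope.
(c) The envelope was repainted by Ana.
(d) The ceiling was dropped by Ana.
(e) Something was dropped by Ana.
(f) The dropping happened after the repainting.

(b), (e)

(a) Not entailed — 'was translating' is progressive on an accomplishment; it does not entail the completed 'translated'.
(b) Entailed — the narrative places the dropping before the repainting.
(c) Not entailed — Ana repainted the ceiling, not the envelope; the envelope belongs to the dropping event.
(d) Not entailed — Ana dropped the envelope, not the ceiling; the ceiling belongs to the repainting event.
(e) Entailed — the original entails any weakening of itself; this just generalizes the patient.
(f) Not entailed — the narrative places the dropping before the repainting, not after.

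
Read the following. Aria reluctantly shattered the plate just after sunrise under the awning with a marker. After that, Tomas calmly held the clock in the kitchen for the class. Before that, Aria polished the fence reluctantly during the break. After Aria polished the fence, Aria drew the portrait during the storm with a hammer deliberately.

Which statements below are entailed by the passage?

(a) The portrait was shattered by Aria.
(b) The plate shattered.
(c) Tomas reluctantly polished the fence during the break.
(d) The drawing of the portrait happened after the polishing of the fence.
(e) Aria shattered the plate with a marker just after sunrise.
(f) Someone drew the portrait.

(b), (d), (e), (f)

(a) Not entailed — Aria shattered the plate, not the portrait; the portrait belongs to the drawing event.
(b) Entailed — 'Aria shattered the plate' is causative; it entails the inchoative 'the plate shattered'.
(c) Not entailed — the passage has Aria polishing the fence, not Tomas.
(d) Entailed — the narrative places the polishing before the drawing.
(e) Entailed — the original entails any weakening of itself; this just drops 'under the awning', 'reluctantly'.
(f) Entailed — every conjunct here is already in the original drawing event.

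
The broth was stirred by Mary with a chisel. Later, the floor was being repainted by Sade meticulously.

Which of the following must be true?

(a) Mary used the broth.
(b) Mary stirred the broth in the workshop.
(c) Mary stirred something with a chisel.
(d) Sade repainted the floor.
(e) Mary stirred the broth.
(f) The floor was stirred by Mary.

(c), (e)

(a) Not entailed — the broth is the patient, not an instrument — Mary used a chisel.
(b) Not entailed — 'in the workshop' adds information not in the original event.
(c) Entailed — this follows by dropping conjuncts from the stirring event's description.
(d) Not entailed — 'was repainting' is progressive on an accomplishment; it does not entail the completed 'repainted'.
(e) Entailed — every conjunct here is already in the original stirring event.
(f) Not entailed — Mary stirred the broth, not the floor; the floor belongs to the repainting event.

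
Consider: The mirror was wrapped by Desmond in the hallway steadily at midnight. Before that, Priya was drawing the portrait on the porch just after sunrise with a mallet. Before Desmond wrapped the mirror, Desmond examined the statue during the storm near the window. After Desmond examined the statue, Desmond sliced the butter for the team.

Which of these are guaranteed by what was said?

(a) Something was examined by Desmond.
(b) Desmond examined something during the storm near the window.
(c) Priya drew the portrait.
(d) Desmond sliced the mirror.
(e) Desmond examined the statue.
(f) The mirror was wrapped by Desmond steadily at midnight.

(a), (b), (e), (f)

(a) Entailed — dropping 'near the window', 'during the storm' and generalizing the patient leaves a sub-description the original still satisfies.
(b) Entailed — every conjunct here is already in the original examining event.
(c) Not entailed — 'was drawing' is progressive on an accomplishment; it does not entail the completed 'drew'.
(d) Not entailed — Desmond sliced the butter, not the mirror; the mirror belongs to the wrapping event.
(e) Entailed — every conjunct here is already in the original examining event.
(f) Entailed — the original entails any weakening of itself; this just drops 'in the hallway'.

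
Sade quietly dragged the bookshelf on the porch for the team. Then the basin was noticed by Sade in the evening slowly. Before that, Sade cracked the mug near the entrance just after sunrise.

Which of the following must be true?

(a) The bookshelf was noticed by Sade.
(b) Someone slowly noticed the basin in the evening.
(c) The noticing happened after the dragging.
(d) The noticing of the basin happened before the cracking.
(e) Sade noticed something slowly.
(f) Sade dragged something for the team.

(a) Not entailed — Sade noticed the basin, not the bookshelf; the bookshelf belongs to the dragging event.
(b) Entailed — every conjunct here is already in the original noticing event.
(c) Entailed — the narrative places the dragging before the noticing.
(d) Not entailed — the narrative places the cracking before the noticing, not after.
(e) Entailed — dropping 'in the evening' and generalizing the patient leaves a sub-description the original still satisfies.
(f) Entailed — every conjunct here is already in the original dragging event.

(b), (c), (e), (f)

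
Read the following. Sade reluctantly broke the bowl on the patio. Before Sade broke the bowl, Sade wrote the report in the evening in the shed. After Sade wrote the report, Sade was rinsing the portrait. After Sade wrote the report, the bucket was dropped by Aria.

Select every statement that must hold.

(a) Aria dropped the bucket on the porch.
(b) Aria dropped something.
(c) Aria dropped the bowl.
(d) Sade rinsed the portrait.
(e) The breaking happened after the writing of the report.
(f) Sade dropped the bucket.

(b), (d), (e)

(a) Not entailed — 'on the porch' adds information not in the original event.
(b) Entailed — every conjunct here is already in the original dropping event.
(c) Not entailed — Aria dropped the bucket, not the bowl; the bowl belongs to the breaking event.
(d) Entailed — 'rinse' is an activity; 'was rinsing' entails that some rinsing happened, so 'rinsed' holds.
(e) Entailed — the narrative places the writing before the breaking.
(f) Not entailed — the passage has Aria dropping the bucket, not Sade.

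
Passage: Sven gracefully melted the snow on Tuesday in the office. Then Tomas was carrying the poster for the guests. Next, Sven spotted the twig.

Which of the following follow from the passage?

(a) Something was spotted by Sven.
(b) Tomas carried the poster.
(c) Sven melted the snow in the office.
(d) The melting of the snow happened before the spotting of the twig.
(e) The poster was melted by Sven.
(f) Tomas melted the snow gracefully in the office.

(a) Entailed — the original entails any weakening of itself; this just generalizes the patient.
(b) Entailed — 'carry' is an activity; 'was carrying' entails that some carrying happened, so 'carried' holds.
(c) Entailed — the original entails any weakening of itself; this just drops 'on Tuesday', 'gracefully'.
(d) Entailed — the narrative places the melting before the spotting.
(e) Not entailed — Sven melted the snow, not the poster; the poster belongs to the carrying event.
(f) Not entailed — the passage has Sven melting the snow, not Tomas.

(a), (b), (c), (d)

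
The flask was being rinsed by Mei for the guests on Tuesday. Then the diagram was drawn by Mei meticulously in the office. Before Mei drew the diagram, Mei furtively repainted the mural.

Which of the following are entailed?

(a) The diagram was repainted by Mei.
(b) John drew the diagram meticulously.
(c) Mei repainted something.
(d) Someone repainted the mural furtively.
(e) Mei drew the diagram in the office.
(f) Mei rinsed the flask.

(c), (d), (e), (f)

(a) Not entailed — Mei repainted the mural, not the diagram; the diagram belongs to the drawing event.
(b) Not entailed — the passage has Mei drawing the diagram, not John.
(c) Entailed — dropping 'furtively' and generalizing the patient leaves a sub-description the original still satisfies.
(d) Entailed — the original entails any weakening of itself; this just generalizes the agent.
(e) Entailed — every conjunct here is already in the original drawing event.
(f) Entailed — 'rinse' is an activity; 'was rinsing' entails that some rinsing happened, so 'rinsed' holds.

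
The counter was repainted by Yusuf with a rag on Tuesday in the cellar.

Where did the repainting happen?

'in the cellar' marks the location of the repainting event.

in the cellar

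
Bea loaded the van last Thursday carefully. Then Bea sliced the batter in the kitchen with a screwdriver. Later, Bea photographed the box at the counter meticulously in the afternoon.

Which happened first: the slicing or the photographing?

The connectives place the slicing before the photographing.

the slicing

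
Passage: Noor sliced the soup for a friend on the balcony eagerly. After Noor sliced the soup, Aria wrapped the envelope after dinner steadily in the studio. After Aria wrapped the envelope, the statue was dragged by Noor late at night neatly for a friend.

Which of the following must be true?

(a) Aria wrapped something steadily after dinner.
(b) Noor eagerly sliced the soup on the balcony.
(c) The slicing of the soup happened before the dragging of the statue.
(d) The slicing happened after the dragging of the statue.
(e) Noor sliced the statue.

(a), (b), (c)

(a) Entailed — this follows by dropping conjuncts from the wrapping event's description.
(b) Entailed — the original entails any weakening of itself; this just drops 'for a friend'.
(c) Entailed — the narrative places the slicing before the dragging.
(d) Not entailed — the narrative places the slicing before the dragging, not after.
(e) Not entailed — Noor sliced the soup, not the statue; the statue belongs to the dragging event.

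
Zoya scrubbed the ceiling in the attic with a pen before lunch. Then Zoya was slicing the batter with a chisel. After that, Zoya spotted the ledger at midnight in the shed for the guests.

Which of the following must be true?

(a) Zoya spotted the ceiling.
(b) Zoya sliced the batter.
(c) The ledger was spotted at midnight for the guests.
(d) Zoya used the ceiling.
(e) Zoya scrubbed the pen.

(a) Not entailed — Zoya spotted the ledger, not the ceiling; the ceiling belongs to the scrubbing event.
(b) Not entailed — 'was slicing' is progressive on an accomplishment; it does not entail the completed 'sliced'.
(c) Entailed — this follows by dropping conjuncts from the spotting event's description.
(d) Not entailed — the ceiling is the patient, not an instrument — Zoya used a pen.
(e) Not entailed — the pen is the instrument, not what was scrubbed.

(c)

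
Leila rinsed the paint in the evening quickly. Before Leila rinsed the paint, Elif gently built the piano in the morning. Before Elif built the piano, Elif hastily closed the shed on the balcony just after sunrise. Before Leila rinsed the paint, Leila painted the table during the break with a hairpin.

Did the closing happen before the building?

yes

The narrative orders the closing before the building.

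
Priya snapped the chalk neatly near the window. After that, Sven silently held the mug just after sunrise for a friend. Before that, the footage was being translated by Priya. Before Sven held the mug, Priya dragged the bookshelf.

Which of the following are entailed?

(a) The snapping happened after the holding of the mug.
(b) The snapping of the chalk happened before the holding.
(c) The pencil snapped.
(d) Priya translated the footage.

(b)

(a) Not entailed — the narrative places the snapping before the holding, not after.
(b) Entailed — the narrative places the snapping before the holding.
(c) Not entailed — the chalk is what snapped, not the pencil.
(d) Not entailed — 'was translating' is progressive on an accomplishment; it does not entail the completed 'translated'.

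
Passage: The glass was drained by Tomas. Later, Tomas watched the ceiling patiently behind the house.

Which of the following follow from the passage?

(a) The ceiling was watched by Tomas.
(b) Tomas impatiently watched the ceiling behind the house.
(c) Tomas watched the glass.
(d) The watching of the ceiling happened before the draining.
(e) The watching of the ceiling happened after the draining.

(a) Entailed — every conjunct here is already in the original watching event.
(b) Not entailed — 'impatiently' adds a manner not in (and inconsistent with) the original.
(c) Not entailed — Tomas watched the ceiling, not the glass; the glass belongs to the draining event.
(d) Not entailed — the narrative places the draining before the watching, not after.
(e) Entailed — the narrative places the draining before the watching.

(a), (e)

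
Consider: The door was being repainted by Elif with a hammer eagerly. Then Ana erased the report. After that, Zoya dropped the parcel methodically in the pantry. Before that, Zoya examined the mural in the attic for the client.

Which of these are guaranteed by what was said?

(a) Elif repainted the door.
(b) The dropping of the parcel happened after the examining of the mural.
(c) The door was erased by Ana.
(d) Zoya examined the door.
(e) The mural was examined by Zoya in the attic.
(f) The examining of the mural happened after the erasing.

(a) Not entailed — 'was repainting' is progressive on an accomplishment; it does not entail the completed 'repainted'.
(b) Entailed — the narrative places the examining before the dropping.
(c) Not entailed — Ana erased the report, not the door; the door belongs to the repainting event.
(d) Not entailed — Zoya examined the mural, not the door; the door belongs to the repainting event.
(e) Entailed — every conjunct here is already in the original examining event.
(f) Not entailed — the narrative doesn't order the erasing relative to the examining.

(b), (e)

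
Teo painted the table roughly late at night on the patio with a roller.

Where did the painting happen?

on the patio

'on the patio' marks the location of the painting event.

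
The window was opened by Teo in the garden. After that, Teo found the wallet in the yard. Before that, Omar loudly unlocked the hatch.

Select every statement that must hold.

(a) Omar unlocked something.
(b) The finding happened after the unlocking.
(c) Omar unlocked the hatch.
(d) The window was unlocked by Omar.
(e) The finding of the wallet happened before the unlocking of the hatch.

(a) Entailed — every conjunct here is already in the original unlocking event.
(b) Entailed — the narrative places the unlocking before the finding.
(c) Entailed — every conjunct here is already in the original unlocking event.
(d) Not entailed — Omar unlocked the hatch, not the window; the window belongs to the opening event.
(e) Not entailed — the narrative places the unlocking before the finding, not after.

(a), (b), (c)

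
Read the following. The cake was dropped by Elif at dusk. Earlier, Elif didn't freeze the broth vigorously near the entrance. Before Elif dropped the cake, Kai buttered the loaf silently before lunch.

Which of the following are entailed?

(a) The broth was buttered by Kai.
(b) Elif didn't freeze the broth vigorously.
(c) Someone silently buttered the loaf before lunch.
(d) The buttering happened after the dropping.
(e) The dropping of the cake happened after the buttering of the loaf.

(c), (e)

(a) Not entailed — Kai buttered the loaf, not the broth; the broth belongs to the freezing event.
(b) Not entailed — dropping 'near the entrance' under negation is not valid — the original leaves open that Elif froze the broth some other way.
(c) Entailed — every conjunct here is already in the original buttering event.
(d) Not entailed — the narrative places the buttering before the dropping, not after.
(e) Entailed — the narrative places the buttering before the dropping.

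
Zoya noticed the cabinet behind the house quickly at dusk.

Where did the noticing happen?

behind the house

'behind the house' marks the location of the noticing event.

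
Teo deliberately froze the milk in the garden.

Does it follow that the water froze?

Nothing is said about any water; only the milk is affected.

no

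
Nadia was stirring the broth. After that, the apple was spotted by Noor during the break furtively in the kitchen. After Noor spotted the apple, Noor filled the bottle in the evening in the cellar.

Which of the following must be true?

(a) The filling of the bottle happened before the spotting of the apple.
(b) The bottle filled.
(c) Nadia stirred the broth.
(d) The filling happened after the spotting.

(a) Not entailed — the narrative places the spotting before the filling, not after.
(b) Entailed — 'Noor filled the bottle' is causative; it entails the inchoative 'the bottle filled'.
(c) Entailed — 'stir' is an activity; 'was stirring' entails that some stirring happened, so 'stirred' holds.
(d) Entailed — the narrative places the spotting before the filling.

(b), (c), (d)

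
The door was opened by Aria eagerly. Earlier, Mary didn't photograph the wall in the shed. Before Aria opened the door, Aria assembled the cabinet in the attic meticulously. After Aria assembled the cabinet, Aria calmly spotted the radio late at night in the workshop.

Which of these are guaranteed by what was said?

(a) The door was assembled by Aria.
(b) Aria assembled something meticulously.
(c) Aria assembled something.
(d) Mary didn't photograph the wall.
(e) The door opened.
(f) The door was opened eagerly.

(b), (c), (e), (f)

(a) Not entailed — Aria assembled the cabinet, not the door; the door belongs to the opening event.
(b) Entailed — every conjunct here is already in the original assembling event.
(c) Entailed — this follows by dropping conjuncts from the assembling event's description.
(d) Not entailed — dropping 'in the shed' under negation is not valid — the original leaves open that Mary photographed the wall some other way.
(e) Entailed — 'Aria opened the door' is causative; it entails the inchoative 'the door opened'.
(f) Entailed — this follows by dropping conjuncts from the opening event's description.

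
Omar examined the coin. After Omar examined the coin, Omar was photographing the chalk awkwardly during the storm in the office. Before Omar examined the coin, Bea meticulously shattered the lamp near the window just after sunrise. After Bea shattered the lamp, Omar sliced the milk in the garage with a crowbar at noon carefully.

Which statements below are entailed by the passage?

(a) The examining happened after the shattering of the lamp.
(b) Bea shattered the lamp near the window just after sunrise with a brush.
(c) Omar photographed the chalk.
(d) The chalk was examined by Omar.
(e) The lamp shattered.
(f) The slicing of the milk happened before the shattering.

(a) Entailed — the narrative places the shattering before the examining.
(b) Not entailed — 'with a brush' adds information not in the original event.
(c) Not entailed — 'was photographing' is progressive on an accomplishment; it does not entail the completed 'photographed'.
(d) Not entailed — Omar examined the coin, not the chalk; the chalk belongs to the photographing event.
(e) Entailed — 'Bea shattered the lamp' is causative; it entails the inchoative 'the lamp shattered'.
(f) Not entailed — the narrative places the shattering before the slicing, not after.

(a), (e)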